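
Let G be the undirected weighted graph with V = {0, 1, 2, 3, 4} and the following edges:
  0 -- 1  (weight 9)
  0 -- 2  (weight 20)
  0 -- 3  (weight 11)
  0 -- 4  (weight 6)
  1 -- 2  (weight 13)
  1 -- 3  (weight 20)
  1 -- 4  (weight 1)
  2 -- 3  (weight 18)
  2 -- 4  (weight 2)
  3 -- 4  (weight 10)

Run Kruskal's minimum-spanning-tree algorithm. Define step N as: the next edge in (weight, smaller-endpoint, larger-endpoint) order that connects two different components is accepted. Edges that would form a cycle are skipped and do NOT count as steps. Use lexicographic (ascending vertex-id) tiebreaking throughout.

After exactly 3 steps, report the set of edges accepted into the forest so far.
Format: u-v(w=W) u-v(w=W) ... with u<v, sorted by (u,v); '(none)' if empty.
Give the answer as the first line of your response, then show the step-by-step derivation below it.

0-4(w=6) 1-4(w=1) 2-4(w=2)

step 1: add edge 1-4 (w=1); MST = {1-4(w=1)}
step 2: add edge 2-4 (w=2); MST = {1-4(w=1) 2-4(w=2)}
step 3: add edge 0-4 (w=6); MST = {0-4(w=6) 1-4(w=1) 2-4(w=2)}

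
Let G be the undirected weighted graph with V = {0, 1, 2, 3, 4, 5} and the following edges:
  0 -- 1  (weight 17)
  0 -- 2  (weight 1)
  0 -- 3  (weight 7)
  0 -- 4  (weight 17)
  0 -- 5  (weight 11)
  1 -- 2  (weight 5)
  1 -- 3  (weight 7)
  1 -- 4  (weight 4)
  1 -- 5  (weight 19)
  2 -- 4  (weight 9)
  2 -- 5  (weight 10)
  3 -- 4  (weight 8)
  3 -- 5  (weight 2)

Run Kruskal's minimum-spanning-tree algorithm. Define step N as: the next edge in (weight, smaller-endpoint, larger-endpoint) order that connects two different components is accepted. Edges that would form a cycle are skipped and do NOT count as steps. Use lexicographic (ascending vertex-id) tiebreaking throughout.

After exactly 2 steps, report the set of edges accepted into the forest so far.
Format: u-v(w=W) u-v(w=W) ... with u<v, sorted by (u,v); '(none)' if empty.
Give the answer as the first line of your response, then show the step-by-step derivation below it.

0-2(w=1) 3-5(w=2)

step 1: add edge 0-2 (w=1); MST = {0-2(w=1)}
step 2: add edge 3-5 (w=2); MST = {0-2(w=1) 3-5(w=2)}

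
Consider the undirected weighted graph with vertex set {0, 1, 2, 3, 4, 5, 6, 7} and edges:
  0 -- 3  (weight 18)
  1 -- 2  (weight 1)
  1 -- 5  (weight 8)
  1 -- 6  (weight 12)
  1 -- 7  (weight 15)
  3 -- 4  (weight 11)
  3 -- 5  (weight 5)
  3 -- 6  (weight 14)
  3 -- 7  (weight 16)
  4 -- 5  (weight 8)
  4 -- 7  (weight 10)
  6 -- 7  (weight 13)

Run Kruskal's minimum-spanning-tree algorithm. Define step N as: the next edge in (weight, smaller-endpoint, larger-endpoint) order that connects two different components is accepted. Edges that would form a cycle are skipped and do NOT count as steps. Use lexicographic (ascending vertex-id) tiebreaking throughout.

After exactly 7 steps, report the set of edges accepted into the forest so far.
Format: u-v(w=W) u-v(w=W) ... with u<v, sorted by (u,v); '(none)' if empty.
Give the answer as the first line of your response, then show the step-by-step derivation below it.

0-3(w=18) 1-2(w=1) 1-5(w=8) 1-6(w=12) 3-5(w=5) 4-5(w=8) 4-7(w=10)

step 1: add edge 1-2 (w=1); MST = {1-2(w=1)}
step 2: add edge 3-5 (w=5); MST = {1-2(w=1) 3-5(w=5)}
step 3: add edge 1-5 (w=8); MST = {1-2(w=1) 1-5(w=8) 3-5(w=5)}
step 4: add edge 4-5 (w=8); MST = {1-2(w=1) 1-5(w=8) 3-5(w=5) 4-5(w=8)}
step 5: add edge 4-7 (w=10); MST = {1-2(w=1) 1-5(w=8) 3-5(w=5) 4-5(w=8) 4-7(w=10)}
step 6: add edge 1-6 (w=12); MST = {1-2(w=1) 1-5(w=8) 1-6(w=12) 3-5(w=5) 4-5(w=8) 4-7(w=10)}
step 7: add edge 0-3 (w=18); MST = {0-3(w=18) 1-2(w=1) 1-5(w=8) 1-6(w=12) 3-5(w=5) 4-5(w=8) 4-7(w=10)}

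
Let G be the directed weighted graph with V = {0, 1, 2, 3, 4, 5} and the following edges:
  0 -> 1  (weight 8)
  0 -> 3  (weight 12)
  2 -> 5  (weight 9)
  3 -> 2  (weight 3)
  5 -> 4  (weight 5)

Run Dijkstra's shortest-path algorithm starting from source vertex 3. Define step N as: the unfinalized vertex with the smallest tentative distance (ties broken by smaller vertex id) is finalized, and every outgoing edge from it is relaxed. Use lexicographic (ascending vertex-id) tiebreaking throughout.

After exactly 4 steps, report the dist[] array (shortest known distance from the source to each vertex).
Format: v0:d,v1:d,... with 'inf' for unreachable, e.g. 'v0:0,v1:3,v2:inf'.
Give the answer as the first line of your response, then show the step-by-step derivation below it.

v0:inf,v1:inf,v2:3,v3:0,v4:17,v5:12

step 1: dist = v0:inf,v1:inf,v2:3,v3:0,v4:inf,v5:inf
step 2: dist = v0:inf,v1:inf,v2:3,v3:0,v4:inf,v5:12
step 3: dist = v0:inf,v1:inf,v2:3,v3:0,v4:17,v5:12
step 4: dist = v0:inf,v1:inf,v2:3,v3:0,v4:17,v5:12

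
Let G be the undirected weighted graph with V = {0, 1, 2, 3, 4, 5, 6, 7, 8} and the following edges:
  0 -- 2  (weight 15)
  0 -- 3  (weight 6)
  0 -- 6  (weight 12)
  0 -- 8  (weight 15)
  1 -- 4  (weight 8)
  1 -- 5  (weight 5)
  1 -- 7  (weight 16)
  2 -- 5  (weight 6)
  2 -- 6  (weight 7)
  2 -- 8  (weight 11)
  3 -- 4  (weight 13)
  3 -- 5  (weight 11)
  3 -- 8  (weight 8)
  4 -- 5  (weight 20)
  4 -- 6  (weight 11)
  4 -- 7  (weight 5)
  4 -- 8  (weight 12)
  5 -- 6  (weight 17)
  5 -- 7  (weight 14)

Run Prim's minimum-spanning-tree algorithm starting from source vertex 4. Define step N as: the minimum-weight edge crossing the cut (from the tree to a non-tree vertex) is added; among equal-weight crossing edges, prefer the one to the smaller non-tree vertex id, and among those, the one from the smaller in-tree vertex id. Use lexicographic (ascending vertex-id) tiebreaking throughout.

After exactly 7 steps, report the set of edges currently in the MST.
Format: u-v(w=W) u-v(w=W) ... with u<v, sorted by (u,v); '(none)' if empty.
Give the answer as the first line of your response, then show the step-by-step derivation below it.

0-3(w=6) 1-4(w=8) 1-5(w=5) 2-5(w=6) 2-6(w=7) 3-5(w=11) 4-7(w=5)

step 1: add edge 4-7 (w=5); MST = {4-7(w=5)}
step 2: add edge 1-4 (w=8); MST = {1-4(w=8) 4-7(w=5)}
step 3: add edge 1-5 (w=5); MST = {1-4(w=8) 1-5(w=5) 4-7(w=5)}
step 4: add edge 2-5 (w=6); MST = {1-4(w=8) 1-5(w=5) 2-5(w=6) 4-7(w=5)}
step 5: add edge 2-6 (w=7); MST = {1-4(w=8) 1-5(w=5) 2-5(w=6) 2-6(w=7) 4-7(w=5)}
step 6: add edge 3-5 (w=11); MST = {1-4(w=8) 1-5(w=5) 2-5(w=6) 2-6(w=7) 3-5(w=11) 4-7(w=5)}
step 7: add edge 0-3 (w=6); MST = {0-3(w=6) 1-4(w=8) 1-5(w=5) 2-5(w=6) 2-6(w=7) 3-5(w=11) 4-7(w=5)}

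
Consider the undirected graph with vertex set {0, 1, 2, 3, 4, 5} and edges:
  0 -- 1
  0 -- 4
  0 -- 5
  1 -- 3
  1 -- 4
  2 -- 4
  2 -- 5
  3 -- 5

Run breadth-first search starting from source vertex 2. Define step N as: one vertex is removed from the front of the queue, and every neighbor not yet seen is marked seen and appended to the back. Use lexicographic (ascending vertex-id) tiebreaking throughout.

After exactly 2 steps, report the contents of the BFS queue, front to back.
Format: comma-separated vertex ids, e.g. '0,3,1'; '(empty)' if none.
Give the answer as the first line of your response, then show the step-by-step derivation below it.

5,0,1

step 1: dequeue 2; queue=[4,5]; order=2
step 2: dequeue 4; queue=[5,0,1]; order=2,4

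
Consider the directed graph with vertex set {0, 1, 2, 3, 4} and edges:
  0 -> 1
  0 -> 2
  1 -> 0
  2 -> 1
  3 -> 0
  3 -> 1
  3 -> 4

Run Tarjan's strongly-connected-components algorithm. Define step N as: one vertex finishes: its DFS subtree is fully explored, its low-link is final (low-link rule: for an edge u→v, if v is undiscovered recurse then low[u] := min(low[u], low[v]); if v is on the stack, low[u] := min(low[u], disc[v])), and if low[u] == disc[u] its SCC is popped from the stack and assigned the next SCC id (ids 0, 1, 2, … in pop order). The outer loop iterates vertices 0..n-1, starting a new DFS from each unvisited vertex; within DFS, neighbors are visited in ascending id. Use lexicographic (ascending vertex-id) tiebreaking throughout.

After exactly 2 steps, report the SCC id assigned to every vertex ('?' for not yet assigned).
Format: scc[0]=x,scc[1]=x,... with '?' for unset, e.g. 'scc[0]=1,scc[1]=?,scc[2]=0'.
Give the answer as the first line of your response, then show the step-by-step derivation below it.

scc[0]=?,scc[1]=?,scc[2]=?,scc[3]=?,scc[4]=?

step 1: low=(low[0]=0,low[1]=0,low[2]=?,low[3]=?,low[4]=?); scc=(scc[0]=?,scc[1]=?,scc[2]=?,scc[3]=?,scc[4]=?)
step 2: low=(low[0]=0,low[1]=0,low[2]=1,low[3]=?,low[4]=?); scc=(scc[0]=?,scc[1]=?,scc[2]=?,scc[3]=?,scc[4]=?)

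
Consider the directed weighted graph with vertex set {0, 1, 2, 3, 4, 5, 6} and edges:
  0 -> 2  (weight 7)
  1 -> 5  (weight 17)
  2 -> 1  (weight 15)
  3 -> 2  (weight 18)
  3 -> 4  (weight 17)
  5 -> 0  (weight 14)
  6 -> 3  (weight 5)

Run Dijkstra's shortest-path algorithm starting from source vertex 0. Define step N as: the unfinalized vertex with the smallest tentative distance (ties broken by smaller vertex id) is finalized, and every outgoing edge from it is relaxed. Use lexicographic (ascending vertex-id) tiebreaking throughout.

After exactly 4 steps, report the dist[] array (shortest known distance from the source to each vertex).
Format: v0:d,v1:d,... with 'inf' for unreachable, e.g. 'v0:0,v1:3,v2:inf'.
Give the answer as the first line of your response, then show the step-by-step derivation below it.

v0:0,v1:22,v2:7,v3:inf,v4:inf,v5:39,v6:inf

step 1: dist = v0:0,v1:inf,v2:7,v3:inf,v4:inf,v5:inf,v6:inf
step 2: dist = v0:0,v1:22,v2:7,v3:inf,v4:inf,v5:inf,v6:inf
step 3: dist = v0:0,v1:22,v2:7,v3:inf,v4:inf,v5:39,v6:inf
step 4: dist = v0:0,v1:22,v2:7,v3:inf,v4:inf,v5:39,v6:inf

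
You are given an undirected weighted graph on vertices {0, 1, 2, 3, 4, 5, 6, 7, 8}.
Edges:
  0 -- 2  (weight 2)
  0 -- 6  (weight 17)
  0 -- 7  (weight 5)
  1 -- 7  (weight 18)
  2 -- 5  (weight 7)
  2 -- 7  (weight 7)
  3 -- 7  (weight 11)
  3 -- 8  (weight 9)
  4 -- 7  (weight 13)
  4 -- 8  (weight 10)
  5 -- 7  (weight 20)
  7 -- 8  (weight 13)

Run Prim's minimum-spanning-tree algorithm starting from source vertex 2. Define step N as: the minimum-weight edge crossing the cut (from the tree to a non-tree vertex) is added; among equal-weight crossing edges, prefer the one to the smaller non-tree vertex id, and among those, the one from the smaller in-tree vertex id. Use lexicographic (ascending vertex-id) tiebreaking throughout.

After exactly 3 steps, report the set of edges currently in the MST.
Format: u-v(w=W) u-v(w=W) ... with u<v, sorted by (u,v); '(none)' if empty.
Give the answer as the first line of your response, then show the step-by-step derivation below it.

0-2(w=2) 0-7(w=5) 2-5(w=7)

step 1: add edge 0-2 (w=2); MST = {0-2(w=2)}
step 2: add edge 0-7 (w=5); MST = {0-2(w=2) 0-7(w=5)}
step 3: add edge 2-5 (w=7); MST = {0-2(w=2) 0-7(w=5) 2-5(w=7)}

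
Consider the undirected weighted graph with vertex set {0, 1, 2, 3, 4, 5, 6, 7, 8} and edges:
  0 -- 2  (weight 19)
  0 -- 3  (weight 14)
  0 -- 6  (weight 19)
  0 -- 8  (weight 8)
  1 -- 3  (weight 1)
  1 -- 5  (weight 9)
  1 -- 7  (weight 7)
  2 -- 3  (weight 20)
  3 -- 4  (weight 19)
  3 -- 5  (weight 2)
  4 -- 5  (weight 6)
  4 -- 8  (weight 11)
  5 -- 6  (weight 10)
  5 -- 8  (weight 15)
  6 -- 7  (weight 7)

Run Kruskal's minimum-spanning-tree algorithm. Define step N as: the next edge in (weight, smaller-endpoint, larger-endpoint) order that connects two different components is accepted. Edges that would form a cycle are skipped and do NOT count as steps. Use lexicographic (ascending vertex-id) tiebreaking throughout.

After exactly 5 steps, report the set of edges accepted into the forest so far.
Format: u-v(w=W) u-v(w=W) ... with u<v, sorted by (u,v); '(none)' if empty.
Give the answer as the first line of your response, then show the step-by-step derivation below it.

1-3(w=1) 1-7(w=7) 3-5(w=2) 4-5(w=6) 6-7(w=7)

step 1: add edge 1-3 (w=1); MST = {1-3(w=1)}
step 2: add edge 3-5 (w=2); MST = {1-3(w=1) 3-5(w=2)}
step 3: add edge 4-5 (w=6); MST = {1-3(w=1) 3-5(w=2) 4-5(w=6)}
step 4: add edge 1-7 (w=7); MST = {1-3(w=1) 1-7(w=7) 3-5(w=2) 4-5(w=6)}
step 5: add edge 6-7 (w=7); MST = {1-3(w=1) 1-7(w=7) 3-5(w=2) 4-5(w=6) 6-7(w=7)}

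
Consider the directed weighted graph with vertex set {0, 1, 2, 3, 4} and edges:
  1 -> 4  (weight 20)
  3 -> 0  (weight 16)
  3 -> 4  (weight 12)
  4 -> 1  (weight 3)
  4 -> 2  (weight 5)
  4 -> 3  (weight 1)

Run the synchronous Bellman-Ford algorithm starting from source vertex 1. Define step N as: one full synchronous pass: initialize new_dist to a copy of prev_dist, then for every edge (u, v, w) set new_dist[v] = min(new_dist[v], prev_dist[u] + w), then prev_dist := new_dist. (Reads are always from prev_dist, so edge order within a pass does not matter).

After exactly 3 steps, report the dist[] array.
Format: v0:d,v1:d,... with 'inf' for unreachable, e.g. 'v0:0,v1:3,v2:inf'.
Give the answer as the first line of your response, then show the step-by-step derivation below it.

v0:37,v1:0,v2:25,v3:21,v4:20

step 1: dist = v0:inf,v1:0,v2:inf,v3:inf,v4:20
step 2: dist = v0:inf,v1:0,v2:25,v3:21,v4:20
step 3: dist = v0:37,v1:0,v2:25,v3:21,v4:20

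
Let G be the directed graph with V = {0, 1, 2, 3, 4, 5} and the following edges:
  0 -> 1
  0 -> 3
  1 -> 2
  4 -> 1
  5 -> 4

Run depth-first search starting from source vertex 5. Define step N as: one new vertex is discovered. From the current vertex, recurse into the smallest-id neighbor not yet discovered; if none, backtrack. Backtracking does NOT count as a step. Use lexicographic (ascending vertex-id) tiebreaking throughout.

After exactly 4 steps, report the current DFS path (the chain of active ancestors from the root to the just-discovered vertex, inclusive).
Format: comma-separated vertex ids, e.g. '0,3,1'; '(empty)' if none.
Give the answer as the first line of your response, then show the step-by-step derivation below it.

5,4,1,2

step 1: discover 5; path=5; order=5
step 2: discover 4; path=5>4; order=5,4
step 3: discover 1; path=5>4>1; order=5,4,1
step 4: discover 2; path=5>4>1>2; order=5,4,1,2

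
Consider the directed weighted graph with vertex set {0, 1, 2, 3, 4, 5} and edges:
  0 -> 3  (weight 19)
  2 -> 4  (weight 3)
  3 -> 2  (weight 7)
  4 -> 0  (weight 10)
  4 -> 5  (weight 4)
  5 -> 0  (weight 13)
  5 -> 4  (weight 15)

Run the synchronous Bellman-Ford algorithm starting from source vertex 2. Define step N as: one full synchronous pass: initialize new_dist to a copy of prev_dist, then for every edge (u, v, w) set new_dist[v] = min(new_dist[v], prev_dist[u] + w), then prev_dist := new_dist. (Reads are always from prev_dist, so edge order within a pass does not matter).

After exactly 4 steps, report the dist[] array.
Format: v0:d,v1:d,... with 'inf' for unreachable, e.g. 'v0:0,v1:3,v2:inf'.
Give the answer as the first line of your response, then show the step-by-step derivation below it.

v0:13,v1:inf,v2:0,v3:32,v4:3,v5:7

step 1: dist = v0:inf,v1:inf,v2:0,v3:inf,v4:3,v5:inf
step 2: dist = v0:13,v1:inf,v2:0,v3:inf,v4:3,v5:7
step 3: dist = v0:13,v1:inf,v2:0,v3:32,v4:3,v5:7
step 4: dist = v0:13,v1:inf,v2:0,v3:32,v4:3,v5:7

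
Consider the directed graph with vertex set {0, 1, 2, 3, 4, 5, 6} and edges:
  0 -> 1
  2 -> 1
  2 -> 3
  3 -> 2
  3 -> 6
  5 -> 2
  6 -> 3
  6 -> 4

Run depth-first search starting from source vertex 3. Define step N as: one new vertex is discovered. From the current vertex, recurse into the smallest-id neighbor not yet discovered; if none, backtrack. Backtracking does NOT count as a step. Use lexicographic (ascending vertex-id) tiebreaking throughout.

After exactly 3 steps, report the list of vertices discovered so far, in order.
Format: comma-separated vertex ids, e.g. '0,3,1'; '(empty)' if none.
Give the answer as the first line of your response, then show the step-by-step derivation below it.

3,2,1

step 1: discover 3; path=3; order=3
step 2: discover 2; path=3>2; order=3,2
step 3: discover 1; path=3>2>1; order=3,2,1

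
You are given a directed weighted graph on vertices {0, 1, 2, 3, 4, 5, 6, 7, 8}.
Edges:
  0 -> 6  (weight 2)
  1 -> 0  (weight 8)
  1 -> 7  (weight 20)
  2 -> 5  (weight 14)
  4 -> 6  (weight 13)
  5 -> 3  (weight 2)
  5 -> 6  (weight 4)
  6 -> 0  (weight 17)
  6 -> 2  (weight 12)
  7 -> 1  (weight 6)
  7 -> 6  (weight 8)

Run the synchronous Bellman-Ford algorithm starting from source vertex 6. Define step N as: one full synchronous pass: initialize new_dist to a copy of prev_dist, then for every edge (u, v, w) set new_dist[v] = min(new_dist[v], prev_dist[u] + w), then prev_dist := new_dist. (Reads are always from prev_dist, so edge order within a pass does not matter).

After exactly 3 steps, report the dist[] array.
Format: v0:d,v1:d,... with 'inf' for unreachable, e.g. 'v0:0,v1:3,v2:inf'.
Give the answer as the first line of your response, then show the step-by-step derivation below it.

v0:17,v1:inf,v2:12,v3:28,v4:inf,v5:26,v6:0,v7:inf,v8:inf

step 1: dist = v0:17,v1:inf,v2:12,v3:inf,v4:inf,v5:inf,v6:0,v7:inf,v8:inf
step 2: dist = v0:17,v1:inf,v2:12,v3:inf,v4:inf,v5:26,v6:0,v7:inf,v8:inf
step 3: dist = v0:17,v1:inf,v2:12,v3:28,v4:inf,v5:26,v6:0,v7:inf,v8:inf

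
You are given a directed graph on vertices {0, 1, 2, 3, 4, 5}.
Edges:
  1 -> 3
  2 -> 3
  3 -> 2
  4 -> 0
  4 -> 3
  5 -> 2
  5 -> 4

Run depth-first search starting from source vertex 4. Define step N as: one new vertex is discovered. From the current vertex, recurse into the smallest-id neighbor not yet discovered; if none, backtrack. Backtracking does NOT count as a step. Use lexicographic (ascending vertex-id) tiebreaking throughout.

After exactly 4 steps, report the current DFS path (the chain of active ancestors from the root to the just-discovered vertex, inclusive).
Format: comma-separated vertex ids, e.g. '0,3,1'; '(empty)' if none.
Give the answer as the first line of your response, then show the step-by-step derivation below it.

4,3,2

step 1: discover 4; path=4; order=4
step 2: discover 0; path=4>0; order=4,0
step 3: discover 3; path=4>3; order=4,0,3
step 4: discover 2; path=4>3>2; order=4,0,3,2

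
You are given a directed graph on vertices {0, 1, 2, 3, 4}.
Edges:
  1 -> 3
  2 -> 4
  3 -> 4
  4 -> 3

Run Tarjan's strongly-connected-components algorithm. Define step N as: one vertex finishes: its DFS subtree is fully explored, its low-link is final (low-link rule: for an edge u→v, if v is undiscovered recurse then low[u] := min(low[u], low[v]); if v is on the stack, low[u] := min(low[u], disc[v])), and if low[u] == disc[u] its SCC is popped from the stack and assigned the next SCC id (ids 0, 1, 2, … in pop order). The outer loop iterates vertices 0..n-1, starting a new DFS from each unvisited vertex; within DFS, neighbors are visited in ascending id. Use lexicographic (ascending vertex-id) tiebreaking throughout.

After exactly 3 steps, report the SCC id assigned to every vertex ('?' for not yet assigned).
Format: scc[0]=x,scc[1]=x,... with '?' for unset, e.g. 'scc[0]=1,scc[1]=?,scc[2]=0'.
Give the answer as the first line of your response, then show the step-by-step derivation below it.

scc[0]=0,scc[1]=?,scc[2]=?,scc[3]=1,scc[4]=1

step 1: low=(low[0]=0,low[1]=?,low[2]=?,low[3]=?,low[4]=?); scc=(scc[0]=0,scc[1]=?,scc[2]=?,scc[3]=?,scc[4]=?)
step 2: low=(low[0]=0,low[1]=1,low[2]=?,low[3]=2,low[4]=2); scc=(scc[0]=0,scc[1]=?,scc[2]=?,scc[3]=?,scc[4]=?)
step 3: low=(low[0]=0,low[1]=1,low[2]=?,low[3]=2,low[4]=2); scc=(scc[0]=0,scc[1]=?,scc[2]=?,scc[3]=1,scc[4]=1)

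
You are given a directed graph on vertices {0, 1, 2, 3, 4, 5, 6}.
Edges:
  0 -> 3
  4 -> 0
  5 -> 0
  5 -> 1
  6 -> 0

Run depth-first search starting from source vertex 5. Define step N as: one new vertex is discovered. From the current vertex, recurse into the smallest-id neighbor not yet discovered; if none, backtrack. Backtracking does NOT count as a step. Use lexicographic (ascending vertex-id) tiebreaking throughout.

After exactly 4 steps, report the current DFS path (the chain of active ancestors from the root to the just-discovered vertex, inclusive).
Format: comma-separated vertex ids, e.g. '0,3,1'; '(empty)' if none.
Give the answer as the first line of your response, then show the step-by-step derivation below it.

5,1

step 1: discover 5; path=5; order=5
step 2: discover 0; path=5>0; order=5,0
step 3: discover 3; path=5>0>3; order=5,0,3
step 4: discover 1; path=5>1; order=5,0,3,1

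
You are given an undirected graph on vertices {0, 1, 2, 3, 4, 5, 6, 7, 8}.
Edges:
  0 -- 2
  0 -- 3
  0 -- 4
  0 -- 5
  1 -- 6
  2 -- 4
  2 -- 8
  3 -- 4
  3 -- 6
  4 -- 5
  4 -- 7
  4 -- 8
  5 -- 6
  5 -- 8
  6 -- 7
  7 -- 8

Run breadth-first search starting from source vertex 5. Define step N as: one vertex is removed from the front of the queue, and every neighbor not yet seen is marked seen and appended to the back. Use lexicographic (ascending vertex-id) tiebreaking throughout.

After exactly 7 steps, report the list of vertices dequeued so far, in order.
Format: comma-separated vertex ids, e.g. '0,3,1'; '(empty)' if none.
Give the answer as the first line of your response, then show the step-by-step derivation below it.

5,0,4,6,8,2,3

step 1: dequeue 5; queue=[0,4,6,8]; order=5
step 2: dequeue 0; queue=[4,6,8,2,3]; order=5,0
step 3: dequeue 4; queue=[6,8,2,3,7]; order=5,0,4
step 4: dequeue 6; queue=[8,2,3,7,1]; order=5,0,4,6
step 5: dequeue 8; queue=[2,3,7,1]; order=5,0,4,6,8
step 6: dequeue 2; queue=[3,7,1]; order=5,0,4,6,8,2
step 7: dequeue 3; queue=[7,1]; order=5,0,4,6,8,2,3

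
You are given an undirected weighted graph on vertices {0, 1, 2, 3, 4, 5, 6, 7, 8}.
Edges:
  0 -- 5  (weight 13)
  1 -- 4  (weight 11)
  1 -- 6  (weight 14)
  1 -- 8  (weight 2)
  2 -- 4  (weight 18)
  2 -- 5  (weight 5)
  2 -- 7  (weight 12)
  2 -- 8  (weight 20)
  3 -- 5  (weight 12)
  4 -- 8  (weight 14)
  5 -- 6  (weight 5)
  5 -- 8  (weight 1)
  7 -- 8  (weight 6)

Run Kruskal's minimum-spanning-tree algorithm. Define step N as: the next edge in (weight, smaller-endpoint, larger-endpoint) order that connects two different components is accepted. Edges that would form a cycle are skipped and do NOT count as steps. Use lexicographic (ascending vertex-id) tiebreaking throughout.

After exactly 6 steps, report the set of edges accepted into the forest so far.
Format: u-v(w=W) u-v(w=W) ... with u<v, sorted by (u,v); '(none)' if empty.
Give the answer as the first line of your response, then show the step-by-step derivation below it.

1-4(w=11) 1-8(w=2) 2-5(w=5) 5-6(w=5) 5-8(w=1) 7-8(w=6)

step 1: add edge 5-8 (w=1); MST = {5-8(w=1)}
step 2: add edge 1-8 (w=2); MST = {1-8(w=2) 5-8(w=1)}
step 3: add edge 2-5 (w=5); MST = {1-8(w=2) 2-5(w=5) 5-8(w=1)}
step 4: add edge 5-6 (w=5); MST = {1-8(w=2) 2-5(w=5) 5-6(w=5) 5-8(w=1)}
step 5: add edge 7-8 (w=6); MST = {1-8(w=2) 2-5(w=5) 5-6(w=5) 5-8(w=1) 7-8(w=6)}
step 6: add edge 1-4 (w=11); MST = {1-4(w=11) 1-8(w=2) 2-5(w=5) 5-6(w=5) 5-8(w=1) 7-8(w=6)}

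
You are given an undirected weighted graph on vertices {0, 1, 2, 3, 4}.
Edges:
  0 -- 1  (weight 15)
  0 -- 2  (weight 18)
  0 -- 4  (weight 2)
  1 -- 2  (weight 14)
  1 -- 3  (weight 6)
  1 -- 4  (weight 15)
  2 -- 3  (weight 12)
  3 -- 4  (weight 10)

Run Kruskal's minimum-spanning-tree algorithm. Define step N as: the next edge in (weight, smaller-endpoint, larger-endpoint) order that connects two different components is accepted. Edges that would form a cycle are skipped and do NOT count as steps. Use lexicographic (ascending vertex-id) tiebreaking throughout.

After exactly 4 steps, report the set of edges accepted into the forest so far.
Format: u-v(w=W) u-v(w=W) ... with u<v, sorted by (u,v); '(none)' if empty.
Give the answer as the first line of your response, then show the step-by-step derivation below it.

0-4(w=2) 1-3(w=6) 2-3(w=12) 3-4(w=10)

step 1: add edge 0-4 (w=2); MST = {0-4(w=2)}
step 2: add edge 1-3 (w=6); MST = {0-4(w=2) 1-3(w=6)}
step 3: add edge 3-4 (w=10); MST = {0-4(w=2) 1-3(w=6) 3-4(w=10)}
step 4: add edge 2-3 (w=12); MST = {0-4(w=2) 1-3(w=6) 2-3(w=12) 3-4(w=10)}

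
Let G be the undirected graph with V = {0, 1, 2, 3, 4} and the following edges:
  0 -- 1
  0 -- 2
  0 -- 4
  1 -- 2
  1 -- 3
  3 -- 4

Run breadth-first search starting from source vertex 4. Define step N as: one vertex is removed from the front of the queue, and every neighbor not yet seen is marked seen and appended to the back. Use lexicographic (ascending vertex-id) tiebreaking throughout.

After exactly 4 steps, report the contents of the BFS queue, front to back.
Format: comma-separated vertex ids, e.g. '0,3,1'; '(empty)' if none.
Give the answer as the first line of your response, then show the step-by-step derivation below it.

2

step 1: dequeue 4; queue=[0,3]; order=4
step 2: dequeue 0; queue=[3,1,2]; order=4,0
step 3: dequeue 3; queue=[1,2]; order=4,0,3
step 4: dequeue 1; queue=[2]; order=4,0,3,1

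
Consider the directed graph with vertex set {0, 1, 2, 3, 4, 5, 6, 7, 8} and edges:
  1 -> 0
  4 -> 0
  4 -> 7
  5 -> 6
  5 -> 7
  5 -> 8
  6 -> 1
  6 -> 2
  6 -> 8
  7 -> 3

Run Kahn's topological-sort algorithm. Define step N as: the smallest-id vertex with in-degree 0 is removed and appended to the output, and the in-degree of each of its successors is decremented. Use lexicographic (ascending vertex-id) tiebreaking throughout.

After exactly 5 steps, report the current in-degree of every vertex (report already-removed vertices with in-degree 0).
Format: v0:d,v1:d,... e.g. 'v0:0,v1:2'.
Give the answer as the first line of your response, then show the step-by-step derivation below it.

v0:0,v1:0,v2:0,v3:1,v4:0,v5:0,v6:0,v7:0,v8:0

step 1: output 4; order=[4]; indeg=(1,1,1,1,0,0,1,1,2)
step 2: output 5; order=[4,5]; indeg=(1,1,1,1,0,0,0,0,1)
step 3: output 6; order=[4,5,6]; indeg=(1,0,0,1,0,0,0,0,0)
step 4: output 1; order=[4,5,6,1]; indeg=(0,0,0,1,0,0,0,0,0)
step 5: output 0; order=[4,5,6,1,0]; indeg=(0,0,0,1,0,0,0,0,0)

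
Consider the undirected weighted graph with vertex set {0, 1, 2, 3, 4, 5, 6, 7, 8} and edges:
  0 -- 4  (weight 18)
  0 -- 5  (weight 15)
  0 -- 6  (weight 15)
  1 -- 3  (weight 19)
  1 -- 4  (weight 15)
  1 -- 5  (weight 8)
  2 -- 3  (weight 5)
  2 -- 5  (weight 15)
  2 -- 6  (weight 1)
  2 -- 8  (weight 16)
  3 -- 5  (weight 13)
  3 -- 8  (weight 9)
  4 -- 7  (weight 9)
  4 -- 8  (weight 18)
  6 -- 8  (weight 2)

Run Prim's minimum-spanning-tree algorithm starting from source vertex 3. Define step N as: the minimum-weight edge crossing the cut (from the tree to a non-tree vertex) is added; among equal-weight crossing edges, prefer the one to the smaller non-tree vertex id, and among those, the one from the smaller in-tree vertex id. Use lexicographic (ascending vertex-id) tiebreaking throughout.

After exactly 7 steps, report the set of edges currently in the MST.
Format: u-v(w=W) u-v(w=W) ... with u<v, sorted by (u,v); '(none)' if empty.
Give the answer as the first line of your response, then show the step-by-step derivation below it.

0-5(w=15) 1-4(w=15) 1-5(w=8) 2-3(w=5) 2-6(w=1) 3-5(w=13) 6-8(w=2)

step 1: add edge 2-3 (w=5); MST = {2-3(w=5)}
step 2: add edge 2-6 (w=1); MST = {2-3(w=5) 2-6(w=1)}
step 3: add edge 6-8 (w=2); MST = {2-3(w=5) 2-6(w=1) 6-8(w=2)}
step 4: add edge 3-5 (w=13); MST = {2-3(w=5) 2-6(w=1) 3-5(w=13) 6-8(w=2)}
step 5: add edge 1-5 (w=8); MST = {1-5(w=8) 2-3(w=5) 2-6(w=1) 3-5(w=13) 6-8(w=2)}
step 6: add edge 0-5 (w=15); MST = {0-5(w=15) 1-5(w=8) 2-3(w=5) 2-6(w=1) 3-5(w=13) 6-8(w=2)}
step 7: add edge 1-4 (w=15); MST = {0-5(w=15) 1-4(w=15) 1-5(w=8) 2-3(w=5) 2-6(w=1) 3-5(w=13) 6-8(w=2)}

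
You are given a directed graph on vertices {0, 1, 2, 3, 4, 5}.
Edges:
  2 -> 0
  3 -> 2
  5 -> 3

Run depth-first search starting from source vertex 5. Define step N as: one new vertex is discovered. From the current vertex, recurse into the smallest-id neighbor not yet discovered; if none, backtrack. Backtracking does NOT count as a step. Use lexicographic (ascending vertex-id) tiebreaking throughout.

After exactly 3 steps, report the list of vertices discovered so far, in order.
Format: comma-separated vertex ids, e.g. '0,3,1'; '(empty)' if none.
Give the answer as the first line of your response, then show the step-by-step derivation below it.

5,3,2

step 1: discover 5; path=5; order=5
step 2: discover 3; path=5>3; order=5,3
step 3: discover 2; path=5>3>2; order=5,3,2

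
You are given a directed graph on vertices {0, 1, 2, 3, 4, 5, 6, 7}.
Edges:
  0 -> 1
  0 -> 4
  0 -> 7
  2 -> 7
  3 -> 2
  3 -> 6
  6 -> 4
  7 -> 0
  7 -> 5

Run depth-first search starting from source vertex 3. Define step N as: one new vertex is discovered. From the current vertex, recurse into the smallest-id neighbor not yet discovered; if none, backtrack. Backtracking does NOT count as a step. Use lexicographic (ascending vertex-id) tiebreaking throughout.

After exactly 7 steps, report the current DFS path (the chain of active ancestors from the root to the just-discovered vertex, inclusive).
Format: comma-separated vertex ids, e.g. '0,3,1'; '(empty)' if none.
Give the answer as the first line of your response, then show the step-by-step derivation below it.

3,2,7,5

step 1: discover 3; path=3; order=3
step 2: discover 2; path=3>2; order=3,2
step 3: discover 7; path=3>2>7; order=3,2,7
step 4: discover 0; path=3>2>7>0; order=3,2,7,0
step 5: discover 1; path=3>2>7>0>1; order=3,2,7,0,1
step 6: discover 4; path=3>2>7>0>4; order=3,2,7,0,1,4
step 7: discover 5; path=3>2>7>5; order=3,2,7,0,1,4,5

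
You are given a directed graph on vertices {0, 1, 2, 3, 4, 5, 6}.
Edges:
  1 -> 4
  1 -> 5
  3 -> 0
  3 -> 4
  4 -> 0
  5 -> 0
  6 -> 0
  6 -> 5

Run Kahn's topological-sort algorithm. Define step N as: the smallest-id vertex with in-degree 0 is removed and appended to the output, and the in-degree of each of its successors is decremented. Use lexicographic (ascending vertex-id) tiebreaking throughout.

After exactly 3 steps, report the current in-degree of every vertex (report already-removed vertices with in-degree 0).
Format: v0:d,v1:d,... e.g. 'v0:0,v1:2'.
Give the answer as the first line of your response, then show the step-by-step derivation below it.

v0:3,v1:0,v2:0,v3:0,v4:0,v5:1,v6:0

step 1: output 1; order=[1]; indeg=(4,0,0,0,1,1,0)
step 2: output 2; order=[1,2]; indeg=(4,0,0,0,1,1,0)
step 3: output 3; order=[1,2,3]; indeg=(3,0,0,0,0,1,0)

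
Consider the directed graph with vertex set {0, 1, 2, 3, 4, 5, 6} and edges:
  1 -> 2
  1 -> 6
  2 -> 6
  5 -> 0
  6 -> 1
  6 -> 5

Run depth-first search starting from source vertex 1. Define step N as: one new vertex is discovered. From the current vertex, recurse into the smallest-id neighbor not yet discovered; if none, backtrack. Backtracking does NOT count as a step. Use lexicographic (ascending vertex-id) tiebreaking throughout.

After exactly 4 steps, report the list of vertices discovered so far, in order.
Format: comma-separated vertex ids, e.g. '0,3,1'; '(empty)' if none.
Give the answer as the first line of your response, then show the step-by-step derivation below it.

1,2,6,5

step 1: discover 1; path=1; order=1
step 2: discover 2; path=1>2; order=1,2
step 3: discover 6; path=1>2>6; order=1,2,6
step 4: discover 5; path=1>2>6>5; order=1,2,6,5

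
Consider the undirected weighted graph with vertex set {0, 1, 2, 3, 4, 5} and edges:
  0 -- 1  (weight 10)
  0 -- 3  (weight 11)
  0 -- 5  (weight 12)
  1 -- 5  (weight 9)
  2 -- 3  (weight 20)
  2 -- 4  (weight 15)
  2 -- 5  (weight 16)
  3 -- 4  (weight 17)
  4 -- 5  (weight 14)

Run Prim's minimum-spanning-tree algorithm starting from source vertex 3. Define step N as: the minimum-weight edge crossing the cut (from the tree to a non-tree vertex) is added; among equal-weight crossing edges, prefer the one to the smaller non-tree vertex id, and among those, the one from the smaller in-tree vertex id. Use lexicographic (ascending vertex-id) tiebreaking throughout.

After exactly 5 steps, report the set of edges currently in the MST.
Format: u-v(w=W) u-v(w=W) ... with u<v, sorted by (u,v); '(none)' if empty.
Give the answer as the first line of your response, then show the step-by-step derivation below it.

0-1(w=10) 0-3(w=11) 1-5(w=9) 2-4(w=15) 4-5(w=14)

step 1: add edge 0-3 (w=11); MST = {0-3(w=11)}
step 2: add edge 0-1 (w=10); MST = {0-1(w=10) 0-3(w=11)}
step 3: add edge 1-5 (w=9); MST = {0-1(w=10) 0-3(w=11) 1-5(w=9)}
step 4: add edge 4-5 (w=14); MST = {0-1(w=10) 0-3(w=11) 1-5(w=9) 4-5(w=14)}
step 5: add edge 2-4 (w=15); MST = {0-1(w=10) 0-3(w=11) 1-5(w=9) 2-4(w=15) 4-5(w=14)}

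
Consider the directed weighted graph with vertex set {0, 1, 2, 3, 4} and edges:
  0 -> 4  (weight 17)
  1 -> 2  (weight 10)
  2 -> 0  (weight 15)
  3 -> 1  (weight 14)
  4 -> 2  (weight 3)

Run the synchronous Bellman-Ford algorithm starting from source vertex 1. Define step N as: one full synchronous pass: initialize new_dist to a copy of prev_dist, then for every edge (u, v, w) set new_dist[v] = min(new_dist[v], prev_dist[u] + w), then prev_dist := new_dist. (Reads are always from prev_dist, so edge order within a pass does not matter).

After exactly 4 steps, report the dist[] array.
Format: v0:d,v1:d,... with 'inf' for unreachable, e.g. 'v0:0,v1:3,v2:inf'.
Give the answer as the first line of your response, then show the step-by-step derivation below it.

v0:25,v1:0,v2:10,v3:inf,v4:42

step 1: dist = v0:inf,v1:0,v2:10,v3:inf,v4:inf
step 2: dist = v0:25,v1:0,v2:10,v3:inf,v4:inf
step 3: dist = v0:25,v1:0,v2:10,v3:inf,v4:42
step 4: dist = v0:25,v1:0,v2:10,v3:inf,v4:42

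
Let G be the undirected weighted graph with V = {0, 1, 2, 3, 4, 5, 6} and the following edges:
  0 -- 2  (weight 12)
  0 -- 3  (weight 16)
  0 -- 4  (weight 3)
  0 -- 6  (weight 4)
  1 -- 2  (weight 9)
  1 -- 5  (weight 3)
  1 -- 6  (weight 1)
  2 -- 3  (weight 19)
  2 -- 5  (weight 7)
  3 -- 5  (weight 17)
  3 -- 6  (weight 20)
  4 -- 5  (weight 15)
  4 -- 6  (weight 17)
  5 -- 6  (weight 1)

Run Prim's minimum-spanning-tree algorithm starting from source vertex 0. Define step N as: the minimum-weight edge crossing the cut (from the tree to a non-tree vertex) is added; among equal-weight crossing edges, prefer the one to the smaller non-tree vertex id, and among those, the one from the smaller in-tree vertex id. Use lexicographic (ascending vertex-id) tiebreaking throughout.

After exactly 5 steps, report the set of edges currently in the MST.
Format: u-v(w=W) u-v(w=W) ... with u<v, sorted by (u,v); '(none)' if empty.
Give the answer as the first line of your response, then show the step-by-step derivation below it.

0-4(w=3) 0-6(w=4) 1-6(w=1) 2-5(w=7) 5-6(w=1)

step 1: add edge 0-4 (w=3); MST = {0-4(w=3)}
step 2: add edge 0-6 (w=4); MST = {0-4(w=3) 0-6(w=4)}
step 3: add edge 1-6 (w=1); MST = {0-4(w=3) 0-6(w=4) 1-6(w=1)}
step 4: add edge 5-6 (w=1); MST = {0-4(w=3) 0-6(w=4) 1-6(w=1) 5-6(w=1)}
step 5: add edge 2-5 (w=7); MST = {0-4(w=3) 0-6(w=4) 1-6(w=1) 2-5(w=7) 5-6(w=1)}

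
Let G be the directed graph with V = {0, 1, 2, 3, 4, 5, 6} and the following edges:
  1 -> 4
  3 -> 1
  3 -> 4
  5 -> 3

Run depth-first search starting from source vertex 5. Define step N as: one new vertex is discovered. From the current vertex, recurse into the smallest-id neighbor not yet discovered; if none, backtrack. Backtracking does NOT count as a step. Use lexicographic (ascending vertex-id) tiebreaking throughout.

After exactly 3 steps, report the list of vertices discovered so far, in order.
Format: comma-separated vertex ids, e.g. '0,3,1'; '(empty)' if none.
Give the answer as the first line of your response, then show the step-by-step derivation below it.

5,3,1

step 1: discover 5; path=5; order=5
step 2: discover 3; path=5>3; order=5,3
step 3: discover 1; path=5>3>1; order=5,3,1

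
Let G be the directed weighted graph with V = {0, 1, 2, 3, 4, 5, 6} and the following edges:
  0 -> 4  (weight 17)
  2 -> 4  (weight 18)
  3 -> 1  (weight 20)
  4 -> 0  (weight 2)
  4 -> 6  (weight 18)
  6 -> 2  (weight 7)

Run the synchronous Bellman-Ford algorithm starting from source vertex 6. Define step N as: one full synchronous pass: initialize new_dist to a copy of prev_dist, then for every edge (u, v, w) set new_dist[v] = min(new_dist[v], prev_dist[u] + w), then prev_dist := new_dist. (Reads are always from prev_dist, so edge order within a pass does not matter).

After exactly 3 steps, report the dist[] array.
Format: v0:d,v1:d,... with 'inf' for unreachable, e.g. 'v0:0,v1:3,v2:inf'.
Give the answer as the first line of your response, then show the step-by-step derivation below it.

v0:27,v1:inf,v2:7,v3:inf,v4:25,v5:inf,v6:0

step 1: dist = v0:inf,v1:inf,v2:7,v3:inf,v4:inf,v5:inf,v6:0
step 2: dist = v0:inf,v1:inf,v2:7,v3:inf,v4:25,v5:inf,v6:0
step 3: dist = v0:27,v1:inf,v2:7,v3:inf,v4:25,v5:inf,v6:0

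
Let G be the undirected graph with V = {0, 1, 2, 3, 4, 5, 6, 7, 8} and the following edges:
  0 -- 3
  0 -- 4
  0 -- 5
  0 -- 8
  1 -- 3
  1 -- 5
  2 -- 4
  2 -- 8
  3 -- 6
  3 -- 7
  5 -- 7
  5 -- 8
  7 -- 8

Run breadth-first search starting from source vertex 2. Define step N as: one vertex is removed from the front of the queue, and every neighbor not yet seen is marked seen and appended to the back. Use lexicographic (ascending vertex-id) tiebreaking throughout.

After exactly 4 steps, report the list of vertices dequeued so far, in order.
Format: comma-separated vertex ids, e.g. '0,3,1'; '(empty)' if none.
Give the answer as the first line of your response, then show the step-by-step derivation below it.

2,4,8,0

step 1: dequeue 2; queue=[4,8]; order=2
step 2: dequeue 4; queue=[8,0]; order=2,4
step 3: dequeue 8; queue=[0,5,7]; order=2,4,8
step 4: dequeue 0; queue=[5,7,3]; order=2,4,8,0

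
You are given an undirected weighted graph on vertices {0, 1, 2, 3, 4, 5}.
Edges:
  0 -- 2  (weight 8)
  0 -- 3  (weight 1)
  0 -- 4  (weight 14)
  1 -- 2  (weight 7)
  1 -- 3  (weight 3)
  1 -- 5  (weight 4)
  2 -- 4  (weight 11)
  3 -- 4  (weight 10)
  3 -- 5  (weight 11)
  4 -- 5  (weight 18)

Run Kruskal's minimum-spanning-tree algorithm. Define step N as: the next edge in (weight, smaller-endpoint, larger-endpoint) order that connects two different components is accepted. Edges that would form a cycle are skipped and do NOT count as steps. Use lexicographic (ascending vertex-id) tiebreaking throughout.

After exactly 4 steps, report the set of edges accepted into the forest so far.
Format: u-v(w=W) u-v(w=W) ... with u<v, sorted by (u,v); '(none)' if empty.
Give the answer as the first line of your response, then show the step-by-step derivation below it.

0-3(w=1) 1-2(w=7) 1-3(w=3) 1-5(w=4)

step 1: add edge 0-3 (w=1); MST = {0-3(w=1)}
step 2: add edge 1-3 (w=3); MST = {0-3(w=1) 1-3(w=3)}
step 3: add edge 1-5 (w=4); MST = {0-3(w=1) 1-3(w=3) 1-5(w=4)}
step 4: add edge 1-2 (w=7); MST = {0-3(w=1) 1-2(w=7) 1-3(w=3) 1-5(w=4)}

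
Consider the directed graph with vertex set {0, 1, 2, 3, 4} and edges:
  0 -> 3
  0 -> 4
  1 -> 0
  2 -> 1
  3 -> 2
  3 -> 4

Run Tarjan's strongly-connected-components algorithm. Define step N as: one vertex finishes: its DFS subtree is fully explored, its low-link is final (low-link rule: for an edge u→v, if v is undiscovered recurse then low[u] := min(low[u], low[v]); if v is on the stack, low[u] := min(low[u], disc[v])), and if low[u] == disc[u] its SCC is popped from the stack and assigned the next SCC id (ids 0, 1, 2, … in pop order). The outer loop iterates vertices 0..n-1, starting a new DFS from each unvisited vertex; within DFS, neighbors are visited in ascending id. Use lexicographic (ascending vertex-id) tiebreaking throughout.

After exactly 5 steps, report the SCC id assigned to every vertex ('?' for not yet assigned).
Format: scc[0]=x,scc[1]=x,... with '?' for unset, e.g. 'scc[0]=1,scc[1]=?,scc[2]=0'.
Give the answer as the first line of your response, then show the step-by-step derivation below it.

scc[0]=1,scc[1]=1,scc[2]=1,scc[3]=1,scc[4]=0

step 1: low=(low[0]=0,low[1]=0,low[2]=2,low[3]=1,low[4]=?); scc=(scc[0]=?,scc[1]=?,scc[2]=?,scc[3]=?,scc[4]=?)
step 2: low=(low[0]=0,low[1]=0,low[2]=0,low[3]=1,low[4]=?); scc=(scc[0]=?,scc[1]=?,scc[2]=?,scc[3]=?,scc[4]=?)
step 3: low=(low[0]=0,low[1]=0,low[2]=0,low[3]=0,low[4]=4); scc=(scc[0]=?,scc[1]=?,scc[2]=?,scc[3]=?,scc[4]=0)
step 4: low=(low[0]=0,low[1]=0,low[2]=0,low[3]=0,low[4]=4); scc=(scc[0]=?,scc[1]=?,scc[2]=?,scc[3]=?,scc[4]=0)
step 5: low=(low[0]=0,low[1]=0,low[2]=0,low[3]=0,low[4]=4); scc=(scc[0]=1,scc[1]=1,scc[2]=1,scc[3]=1,scc[4]=0)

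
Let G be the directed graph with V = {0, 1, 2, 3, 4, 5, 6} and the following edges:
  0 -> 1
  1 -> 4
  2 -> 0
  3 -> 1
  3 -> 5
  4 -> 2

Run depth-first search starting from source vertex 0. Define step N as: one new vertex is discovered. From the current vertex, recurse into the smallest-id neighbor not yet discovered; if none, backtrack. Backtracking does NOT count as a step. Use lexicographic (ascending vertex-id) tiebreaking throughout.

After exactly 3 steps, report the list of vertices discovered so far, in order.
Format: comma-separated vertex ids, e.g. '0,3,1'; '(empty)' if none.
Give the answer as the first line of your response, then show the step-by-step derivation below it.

0,1,4

step 1: discover 0; path=0; order=0
step 2: discover 1; path=0>1; order=0,1
step 3: discover 4; path=0>1>4; order=0,1,4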